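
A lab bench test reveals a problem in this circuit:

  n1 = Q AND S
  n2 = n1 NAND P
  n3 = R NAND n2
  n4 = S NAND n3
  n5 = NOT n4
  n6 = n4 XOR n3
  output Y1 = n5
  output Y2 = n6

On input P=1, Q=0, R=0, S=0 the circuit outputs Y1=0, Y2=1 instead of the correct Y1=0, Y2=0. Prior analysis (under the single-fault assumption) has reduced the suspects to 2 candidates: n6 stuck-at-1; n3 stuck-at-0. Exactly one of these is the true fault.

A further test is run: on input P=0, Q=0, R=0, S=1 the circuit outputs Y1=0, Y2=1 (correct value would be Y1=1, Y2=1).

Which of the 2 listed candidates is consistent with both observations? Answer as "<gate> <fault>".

n3 stuck-at-0

Evaluate each candidate on input P=0, Q=0, R=0, S=1:
  n6 stuck-at-1: n1=0, n2=1, n3=1, n4=0, n5=1, n6=1 [stuck-at-1] → Y1=1, Y2=1 — eliminated
  n3 stuck-at-0: n1=0, n2=1, n3=0 [stuck-at-0], n4=1, n5=0, n6=1 → Y1=0, Y2=1 — matches
Only n3 stuck-at-0 reproduces the observed Y1=0, Y2=1.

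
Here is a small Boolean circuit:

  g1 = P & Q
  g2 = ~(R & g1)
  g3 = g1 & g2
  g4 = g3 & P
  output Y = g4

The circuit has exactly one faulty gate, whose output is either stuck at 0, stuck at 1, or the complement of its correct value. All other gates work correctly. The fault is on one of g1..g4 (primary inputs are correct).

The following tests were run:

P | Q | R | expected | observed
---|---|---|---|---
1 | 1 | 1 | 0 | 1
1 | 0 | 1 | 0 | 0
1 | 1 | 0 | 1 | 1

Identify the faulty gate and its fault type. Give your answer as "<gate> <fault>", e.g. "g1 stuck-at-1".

g2 stuck-at-1

Fault-free values for test 1 (P=1, Q=1, R=1): g1=1, g2=0, g3=0, g4=0, giving Y=0. Observed 1.
Test 1: faults giving observed 1 are {g2 stuck-at-1, g2 inverted output, g3 stuck-at-1, g3 inverted output, g4 stuck-at-1, g4 inverted output}.
Test 2 (P=1, Q=0, R=1): fault-free g1=0, g2=1, g3=0, g4=0 → 0; observed 0. Eliminates g3 stuck-at-1, g3 inverted output, g4 stuck-at-1, g4 inverted output.
Test 3 (P=1, Q=1, R=0): fault-free g1=1, g2=1, g3=1, g4=1 → 1; observed 1. Eliminates g2 inverted output.
Only g2 stuck-at-1 is consistent with every test.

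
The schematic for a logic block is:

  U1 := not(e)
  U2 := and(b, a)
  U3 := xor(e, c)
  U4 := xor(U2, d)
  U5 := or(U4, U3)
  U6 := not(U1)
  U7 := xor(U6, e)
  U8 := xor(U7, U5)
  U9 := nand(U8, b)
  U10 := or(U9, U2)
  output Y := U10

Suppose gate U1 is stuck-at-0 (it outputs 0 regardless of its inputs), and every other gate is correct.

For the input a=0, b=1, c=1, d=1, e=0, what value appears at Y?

1

Propagate with U1 forced: U1=0 [stuck-at-0], U2=0, U3=1, U4=1, U5=1, U6=1, U7=1, U8=0, U9=1, U10=1.
So Y = 1. (Without the fault it would be 0.)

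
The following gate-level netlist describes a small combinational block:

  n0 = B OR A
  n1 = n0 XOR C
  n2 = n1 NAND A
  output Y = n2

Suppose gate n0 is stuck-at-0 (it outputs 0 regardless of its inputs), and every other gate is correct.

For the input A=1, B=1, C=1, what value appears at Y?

0

Propagate with n0 forced: n0=0 [stuck-at-0], n1=1, n2=0.
So Y = 0. (Without the fault it would be 1.)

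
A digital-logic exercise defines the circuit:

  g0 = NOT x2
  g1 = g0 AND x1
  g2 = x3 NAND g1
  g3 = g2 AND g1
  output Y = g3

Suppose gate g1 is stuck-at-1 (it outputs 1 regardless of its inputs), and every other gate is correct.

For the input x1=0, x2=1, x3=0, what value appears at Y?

1

Propagate with g1 forced: g0=0, g1=1 [stuck-at-1], g2=1, g3=1.
So Y = 1. (Without the fault it would be 0.)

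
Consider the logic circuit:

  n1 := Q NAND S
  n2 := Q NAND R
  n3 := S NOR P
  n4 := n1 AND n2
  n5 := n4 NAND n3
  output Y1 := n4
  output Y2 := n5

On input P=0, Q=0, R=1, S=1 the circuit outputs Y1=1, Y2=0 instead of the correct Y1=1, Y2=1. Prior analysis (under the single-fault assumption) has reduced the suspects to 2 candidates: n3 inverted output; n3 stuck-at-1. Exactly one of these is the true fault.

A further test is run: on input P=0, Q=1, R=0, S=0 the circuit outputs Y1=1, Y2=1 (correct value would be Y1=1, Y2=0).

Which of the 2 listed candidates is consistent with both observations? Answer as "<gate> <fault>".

n3 inverted output

Evaluate each candidate on input P=0, Q=1, R=0, S=0:
  n3 inverted output: n1=1, n2=1, n3=0 [inverted output], n4=1, n5=1 → Y1=1, Y2=1 — matches
  n3 stuck-at-1: n1=1, n2=1, n3=1 [stuck-at-1], n4=1, n5=0 → Y1=1, Y2=0 — eliminated
Only n3 inverted output reproduces the observed Y1=1, Y2=1.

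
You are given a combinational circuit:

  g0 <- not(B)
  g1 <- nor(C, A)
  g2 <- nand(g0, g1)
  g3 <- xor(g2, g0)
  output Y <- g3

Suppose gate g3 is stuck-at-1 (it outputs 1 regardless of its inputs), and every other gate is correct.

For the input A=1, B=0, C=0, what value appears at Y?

Propagate with g3 forced: g0=1, g1=0, g2=1, g3=1 [stuck-at-1].
So Y = 1. (Without the fault it would be 0.)

1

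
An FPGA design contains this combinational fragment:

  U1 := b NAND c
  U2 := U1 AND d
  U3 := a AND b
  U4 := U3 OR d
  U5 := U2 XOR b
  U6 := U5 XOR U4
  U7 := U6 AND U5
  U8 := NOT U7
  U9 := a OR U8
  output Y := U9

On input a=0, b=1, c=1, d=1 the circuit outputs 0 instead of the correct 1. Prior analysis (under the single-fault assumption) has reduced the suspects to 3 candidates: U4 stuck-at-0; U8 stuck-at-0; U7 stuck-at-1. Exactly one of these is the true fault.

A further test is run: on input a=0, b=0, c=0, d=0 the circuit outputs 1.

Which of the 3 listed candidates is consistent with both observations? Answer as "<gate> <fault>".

Evaluate each candidate on input a=0, b=0, c=0, d=0:
  U4 stuck-at-0: U1=1, U2=0, U3=0, U4=0 [stuck-at-0], U5=0, U6=0, U7=0, U8=1, U9=1 → 1 — matches
  U8 stuck-at-0: U1=1, U2=0, U3=0, U4=0, U5=0, U6=0, U7=0, U8=0 [stuck-at-0], U9=0 → 0 — eliminated
  U7 stuck-at-1: U1=1, U2=0, U3=0, U4=0, U5=0, U6=0, U7=1 [stuck-at-1], U8=0, U9=0 → 0 — eliminated
Only U4 stuck-at-0 reproduces the observed 1.

U4 stuck-at-0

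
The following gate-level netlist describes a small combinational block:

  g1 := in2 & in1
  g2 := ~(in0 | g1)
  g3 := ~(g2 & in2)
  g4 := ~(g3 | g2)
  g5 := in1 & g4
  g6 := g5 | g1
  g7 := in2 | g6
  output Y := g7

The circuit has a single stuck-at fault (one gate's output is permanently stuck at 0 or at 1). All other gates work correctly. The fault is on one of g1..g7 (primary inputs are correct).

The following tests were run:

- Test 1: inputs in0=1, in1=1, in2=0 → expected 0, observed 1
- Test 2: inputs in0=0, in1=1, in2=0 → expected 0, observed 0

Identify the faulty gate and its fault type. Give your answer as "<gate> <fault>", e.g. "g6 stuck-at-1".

Fault-free values for test 1 (in0=1, in1=1, in2=0): g1=0, g2=0, g3=1, g4=0, g5=0, g6=0, g7=0, giving Y=0. Observed 1.
Test 1: faults giving observed 1 are {g1 stuck-at-1, g3 stuck-at-0, g4 stuck-at-1, g5 stuck-at-1, g6 stuck-at-1, g7 stuck-at-1}.
Test 2 (in0=0, in1=1, in2=0): fault-free g1=0, g2=1, g3=1, g4=0, g5=0, g6=0, g7=0 → 0; observed 0. Eliminates g1 stuck-at-1, g4 stuck-at-1, g5 stuck-at-1, g6 stuck-at-1, g7 stuck-at-1.
Only g3 stuck-at-0 is consistent with every test.

g3 stuck-at-0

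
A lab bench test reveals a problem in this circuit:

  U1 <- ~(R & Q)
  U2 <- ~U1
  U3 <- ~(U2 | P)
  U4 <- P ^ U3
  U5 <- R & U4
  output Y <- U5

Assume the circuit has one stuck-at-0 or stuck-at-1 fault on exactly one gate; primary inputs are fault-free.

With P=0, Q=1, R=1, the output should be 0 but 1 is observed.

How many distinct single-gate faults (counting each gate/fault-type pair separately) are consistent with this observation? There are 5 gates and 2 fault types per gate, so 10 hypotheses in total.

Fault-free: U1=0, U2=1, U3=0, U4=0, U5=0 → 0. Observed 1.
  U1 stuck-at-0: output 0 ✗
  U1 stuck-at-1: output 1 ✓
  U2 stuck-at-0: output 1 ✓
  U2 stuck-at-1: output 0 ✗
  U3 stuck-at-0: output 0 ✗
  U3 stuck-at-1: output 1 ✓
  U4 stuck-at-0: output 0 ✗
  U4 stuck-at-1: output 1 ✓
  U5 stuck-at-0: output 0 ✗
  U5 stuck-at-1: output 1 ✓
Consistent faults: {U1 stuck-at-1, U2 stuck-at-0, U3 stuck-at-1, U4 stuck-at-1, U5 stuck-at-1} — 5 in all.

5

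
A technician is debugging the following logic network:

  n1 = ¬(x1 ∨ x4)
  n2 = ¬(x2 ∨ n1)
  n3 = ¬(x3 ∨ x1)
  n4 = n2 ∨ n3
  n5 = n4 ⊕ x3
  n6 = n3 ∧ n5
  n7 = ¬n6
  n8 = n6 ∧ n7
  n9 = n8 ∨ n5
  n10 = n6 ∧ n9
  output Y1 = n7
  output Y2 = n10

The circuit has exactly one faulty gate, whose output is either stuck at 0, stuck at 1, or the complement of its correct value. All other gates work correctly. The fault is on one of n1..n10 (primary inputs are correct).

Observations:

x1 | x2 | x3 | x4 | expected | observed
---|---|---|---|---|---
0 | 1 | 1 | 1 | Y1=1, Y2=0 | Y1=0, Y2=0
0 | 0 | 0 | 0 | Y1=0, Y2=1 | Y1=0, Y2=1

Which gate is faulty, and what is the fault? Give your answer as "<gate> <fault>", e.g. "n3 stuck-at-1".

Fault-free values for test 1 (x1=0, x2=1, x3=1, x4=1): n1=0, n2=0, n3=0, n4=0, n5=1, n6=0, n7=1, n8=0, n9=1, n10=0, giving Y1=1, Y2=0. Observed Y1=0, Y2=0.
Test 1: faults giving observed Y1=0, Y2=0 are {n7 stuck-at-0, n7 inverted output}.
Test 2 (x1=0, x2=0, x3=0, x4=0): fault-free n1=1, n2=0, n3=1, n4=1, n5=1, n6=1, n7=0, n8=0, n9=1, n10=1 → Y1=0, Y2=1; observed Y1=0, Y2=1. Eliminates n7 inverted output.
Only n7 stuck-at-0 is consistent with every test.

n7 stuck-at-0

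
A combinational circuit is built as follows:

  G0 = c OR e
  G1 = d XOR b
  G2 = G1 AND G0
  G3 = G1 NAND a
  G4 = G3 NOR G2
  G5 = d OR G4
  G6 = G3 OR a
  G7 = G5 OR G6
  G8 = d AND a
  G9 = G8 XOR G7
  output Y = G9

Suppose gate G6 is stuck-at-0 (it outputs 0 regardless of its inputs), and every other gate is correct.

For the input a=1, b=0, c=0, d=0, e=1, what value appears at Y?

Propagate with G6 forced: G0=1, G1=0, G2=0, G3=1, G4=0, G5=0, G6=0 [stuck-at-0], G7=0, G8=0, G9=0.
So Y = 0. (Without the fault it would be 1.)

0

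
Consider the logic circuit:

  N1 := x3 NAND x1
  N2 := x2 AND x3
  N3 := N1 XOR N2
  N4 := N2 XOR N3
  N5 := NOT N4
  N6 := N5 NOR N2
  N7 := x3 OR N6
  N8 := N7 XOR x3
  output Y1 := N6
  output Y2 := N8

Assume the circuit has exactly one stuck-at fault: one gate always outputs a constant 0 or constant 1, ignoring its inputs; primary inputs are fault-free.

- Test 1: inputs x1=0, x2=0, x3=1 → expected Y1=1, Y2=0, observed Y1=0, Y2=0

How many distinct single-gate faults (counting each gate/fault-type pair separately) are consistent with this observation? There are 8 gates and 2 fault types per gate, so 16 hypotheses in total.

Fault-free: N1=1, N2=0, N3=1, N4=1, N5=0, N6=1, N7=1, N8=0 → Y1=1, Y2=0. Observed Y1=0, Y2=0.
  N1: stuck-at-0 ✓; others ✗
  N2: stuck-at-1 ✓; others ✗
  N3: stuck-at-0 ✓; others ✗
  N4: stuck-at-0 ✓; others ✗
  N5: stuck-at-1 ✓; others ✗
  N6: stuck-at-0 ✓; others ✗
  N7: none of the 2 fault types match ✗
  N8: none of the 2 fault types match ✗
Consistent faults: {N1 stuck-at-0, N2 stuck-at-1, N3 stuck-at-0, N4 stuck-at-0, N5 stuck-at-1, N6 stuck-at-0} — 6 in all.

6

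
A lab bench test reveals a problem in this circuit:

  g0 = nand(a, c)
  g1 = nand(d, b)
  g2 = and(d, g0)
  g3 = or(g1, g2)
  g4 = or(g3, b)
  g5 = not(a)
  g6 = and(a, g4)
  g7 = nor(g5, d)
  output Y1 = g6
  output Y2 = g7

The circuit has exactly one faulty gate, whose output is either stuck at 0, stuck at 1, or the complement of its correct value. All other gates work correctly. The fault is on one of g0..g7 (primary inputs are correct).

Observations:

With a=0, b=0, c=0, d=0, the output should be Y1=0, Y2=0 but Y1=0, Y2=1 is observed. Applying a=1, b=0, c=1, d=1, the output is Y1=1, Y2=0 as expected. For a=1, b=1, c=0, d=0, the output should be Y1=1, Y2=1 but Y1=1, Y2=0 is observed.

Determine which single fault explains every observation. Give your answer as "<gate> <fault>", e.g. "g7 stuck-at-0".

g5 inverted output

Fault-free values for test 1 (a=0, b=0, c=0, d=0): g0=1, g1=1, g2=0, g3=1, g4=1, g5=1, g6=0, g7=0, giving Y1=0, Y2=0. Observed Y1=0, Y2=1.
Test 1: faults giving observed Y1=0, Y2=1 are {g5 stuck-at-0, g5 inverted output, g7 stuck-at-1, g7 inverted output}.
Test 2 (a=1, b=0, c=1, d=1): fault-free g0=0, g1=1, g2=0, g3=1, g4=1, g5=0, g6=1, g7=0 → Y1=1, Y2=0; observed Y1=1, Y2=0. Eliminates g7 stuck-at-1, g7 inverted output.
Test 3 (a=1, b=1, c=0, d=0): fault-free g0=1, g1=1, g2=0, g3=1, g4=1, g5=0, g6=1, g7=1 → Y1=1, Y2=1; observed Y1=1, Y2=0. Eliminates g5 stuck-at-0.
Only g5 inverted output is consistent with every test.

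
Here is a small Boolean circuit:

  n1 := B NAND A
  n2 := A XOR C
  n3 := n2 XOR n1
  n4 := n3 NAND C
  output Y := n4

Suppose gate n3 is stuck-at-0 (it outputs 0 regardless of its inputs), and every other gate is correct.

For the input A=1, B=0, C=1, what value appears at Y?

Propagate with n3 forced: n1=1, n2=0, n3=0 [stuck-at-0], n4=1.
So Y = 1. (Without the fault it would be 0.)

1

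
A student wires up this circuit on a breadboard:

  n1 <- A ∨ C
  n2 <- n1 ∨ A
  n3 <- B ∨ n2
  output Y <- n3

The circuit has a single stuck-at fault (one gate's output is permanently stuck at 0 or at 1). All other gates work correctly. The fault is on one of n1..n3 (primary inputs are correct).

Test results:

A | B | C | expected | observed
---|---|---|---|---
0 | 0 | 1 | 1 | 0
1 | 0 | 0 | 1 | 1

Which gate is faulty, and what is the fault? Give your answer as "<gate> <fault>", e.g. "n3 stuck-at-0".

Fault-free values for test 1 (A=0, B=0, C=1): n1=1, n2=1, n3=1, giving Y=1. Observed 0.
Test 1: faults giving observed 0 are {n1 stuck-at-0, n2 stuck-at-0, n3 stuck-at-0}.
Test 2 (A=1, B=0, C=0): fault-free n1=1, n2=1, n3=1 → 1; observed 1. Eliminates n2 stuck-at-0, n3 stuck-at-0.
Only n1 stuck-at-0 is consistent with every test.

n1 stuck-at-0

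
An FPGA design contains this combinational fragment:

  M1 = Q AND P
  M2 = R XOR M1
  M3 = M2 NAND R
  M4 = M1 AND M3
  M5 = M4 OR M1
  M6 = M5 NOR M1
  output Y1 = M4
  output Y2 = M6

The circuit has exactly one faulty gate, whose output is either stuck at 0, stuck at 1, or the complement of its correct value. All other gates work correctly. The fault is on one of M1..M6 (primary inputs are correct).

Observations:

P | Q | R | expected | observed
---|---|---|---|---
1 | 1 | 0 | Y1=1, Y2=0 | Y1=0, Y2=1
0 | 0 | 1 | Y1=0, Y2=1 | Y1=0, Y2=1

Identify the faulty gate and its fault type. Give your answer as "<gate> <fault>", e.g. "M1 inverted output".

Fault-free values for test 1 (P=1, Q=1, R=0): M1=1, M2=1, M3=1, M4=1, M5=1, M6=0, giving Y1=1, Y2=0. Observed Y1=0, Y2=1.
Test 1: faults giving observed Y1=0, Y2=1 are {M1 stuck-at-0, M1 inverted output}.
Test 2 (P=0, Q=0, R=1): fault-free M1=0, M2=1, M3=0, M4=0, M5=0, M6=1 → Y1=0, Y2=1; observed Y1=0, Y2=1. Eliminates M1 inverted output.
Only M1 stuck-at-0 is consistent with every test.

M1 stuck-at-0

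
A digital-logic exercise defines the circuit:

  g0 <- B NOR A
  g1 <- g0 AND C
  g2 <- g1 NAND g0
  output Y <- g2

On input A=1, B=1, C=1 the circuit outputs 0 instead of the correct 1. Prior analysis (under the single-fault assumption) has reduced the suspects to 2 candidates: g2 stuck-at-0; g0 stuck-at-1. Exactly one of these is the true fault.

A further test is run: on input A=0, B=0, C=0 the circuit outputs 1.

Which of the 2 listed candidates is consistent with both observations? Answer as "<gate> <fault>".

g0 stuck-at-1

Evaluate each candidate on input A=0, B=0, C=0:
  g2 stuck-at-0: g0=1, g1=0, g2=0 [stuck-at-0] → 0 — eliminated
  g0 stuck-at-1: g0=1 [stuck-at-1], g1=0, g2=1 → 1 — matches
Only g0 stuck-at-1 reproduces the observed 1.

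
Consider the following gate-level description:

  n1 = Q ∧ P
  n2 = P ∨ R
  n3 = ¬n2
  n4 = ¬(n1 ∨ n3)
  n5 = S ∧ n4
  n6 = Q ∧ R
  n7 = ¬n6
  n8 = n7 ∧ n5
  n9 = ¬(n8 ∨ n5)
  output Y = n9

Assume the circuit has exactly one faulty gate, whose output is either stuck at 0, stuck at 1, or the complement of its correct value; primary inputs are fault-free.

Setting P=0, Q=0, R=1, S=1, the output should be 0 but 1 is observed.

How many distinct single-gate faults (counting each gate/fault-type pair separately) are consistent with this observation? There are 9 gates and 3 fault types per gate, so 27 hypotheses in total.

12

Fault-free: n1=0, n2=1, n3=0, n4=1, n5=1, n6=0, n7=1, n8=1, n9=0 → 0. Observed 1.
  n1: stuck-at-1, inverted output ✓; others ✗
  n2: stuck-at-0, inverted output ✓; others ✗
  n3: stuck-at-1, inverted output ✓; others ✗
  n4: stuck-at-0, inverted output ✓; others ✗
  n5: stuck-at-0, inverted output ✓; others ✗
  n6: none of the 3 fault types match ✗
  n7: none of the 3 fault types match ✗
  n8: none of the 3 fault types match ✗
  n9: stuck-at-1, inverted output ✓; others ✗
Consistent faults: {n1 stuck-at-1, n1 inverted output, n2 stuck-at-0, n2 inverted output, n3 stuck-at-1, n3 inverted output, n4 stuck-at-0, n4 inverted output, n5 stuck-at-0, n5 inverted output, n9 stuck-at-1, n9 inverted output} — 12 in all.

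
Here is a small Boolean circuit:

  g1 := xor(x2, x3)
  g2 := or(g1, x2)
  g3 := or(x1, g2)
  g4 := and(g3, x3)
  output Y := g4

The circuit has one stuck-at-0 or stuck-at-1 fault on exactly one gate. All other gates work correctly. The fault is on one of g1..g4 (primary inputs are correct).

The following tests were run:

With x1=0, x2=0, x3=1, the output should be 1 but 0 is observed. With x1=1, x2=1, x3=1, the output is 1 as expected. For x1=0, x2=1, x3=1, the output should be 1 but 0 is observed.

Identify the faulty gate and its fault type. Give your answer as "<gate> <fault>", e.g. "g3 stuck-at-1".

Fault-free values for test 1 (x1=0, x2=0, x3=1): g1=1, g2=1, g3=1, g4=1, giving Y=1. Observed 0.
Test 1: faults giving observed 0 are {g1 stuck-at-0, g2 stuck-at-0, g3 stuck-at-0, g4 stuck-at-0}.
Test 2 (x1=1, x2=1, x3=1): fault-free g1=0, g2=1, g3=1, g4=1 → 1; observed 1. Eliminates g3 stuck-at-0, g4 stuck-at-0.
Test 3 (x1=0, x2=1, x3=1): fault-free g1=0, g2=1, g3=1, g4=1 → 1; observed 0. Eliminates g1 stuck-at-0.
Only g2 stuck-at-0 is consistent with every test.

g2 stuck-at-0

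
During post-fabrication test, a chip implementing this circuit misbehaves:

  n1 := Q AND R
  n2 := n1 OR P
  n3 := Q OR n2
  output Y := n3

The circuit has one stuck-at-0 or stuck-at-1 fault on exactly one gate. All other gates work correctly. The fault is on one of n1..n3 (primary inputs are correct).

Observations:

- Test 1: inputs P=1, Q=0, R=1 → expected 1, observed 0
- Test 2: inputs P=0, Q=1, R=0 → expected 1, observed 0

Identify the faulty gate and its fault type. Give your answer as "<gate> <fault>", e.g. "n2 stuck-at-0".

Fault-free values for test 1 (P=1, Q=0, R=1): n1=0, n2=1, n3=1, giving Y=1. Observed 0.
Test 1: faults giving observed 0 are {n2 stuck-at-0, n3 stuck-at-0}.
Test 2 (P=0, Q=1, R=0): fault-free n1=0, n2=0, n3=1 → 1; observed 0. Eliminates n2 stuck-at-0.
Only n3 stuck-at-0 is consistent with every test.

n3 stuck-at-0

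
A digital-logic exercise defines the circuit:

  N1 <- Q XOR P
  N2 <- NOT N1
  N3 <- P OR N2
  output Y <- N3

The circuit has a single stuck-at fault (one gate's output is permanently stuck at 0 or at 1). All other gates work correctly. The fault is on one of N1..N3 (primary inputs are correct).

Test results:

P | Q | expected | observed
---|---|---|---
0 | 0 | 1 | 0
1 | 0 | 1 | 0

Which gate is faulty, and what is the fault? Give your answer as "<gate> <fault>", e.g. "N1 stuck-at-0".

Fault-free values for test 1 (P=0, Q=0): N1=0, N2=1, N3=1, giving Y=1. Observed 0.
Test 1: faults giving observed 0 are {N1 stuck-at-1, N2 stuck-at-0, N3 stuck-at-0}.
Test 2 (P=1, Q=0): fault-free N1=1, N2=0, N3=1 → 1; observed 0. Eliminates N1 stuck-at-1, N2 stuck-at-0.
Only N3 stuck-at-0 is consistent with every test.

N3 stuck-at-0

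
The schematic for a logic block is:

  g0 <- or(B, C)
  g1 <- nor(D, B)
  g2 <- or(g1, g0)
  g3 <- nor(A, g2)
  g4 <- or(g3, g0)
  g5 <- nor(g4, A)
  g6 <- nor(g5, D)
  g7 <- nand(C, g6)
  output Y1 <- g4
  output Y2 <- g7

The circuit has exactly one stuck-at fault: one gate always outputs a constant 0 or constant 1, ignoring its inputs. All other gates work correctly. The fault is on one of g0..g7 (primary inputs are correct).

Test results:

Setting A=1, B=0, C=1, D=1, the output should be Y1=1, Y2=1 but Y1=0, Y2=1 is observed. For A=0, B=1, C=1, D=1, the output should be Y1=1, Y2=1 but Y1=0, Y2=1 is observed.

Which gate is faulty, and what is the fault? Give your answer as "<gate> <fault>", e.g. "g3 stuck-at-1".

Fault-free values for test 1 (A=1, B=0, C=1, D=1): g0=1, g1=0, g2=1, g3=0, g4=1, g5=0, g6=0, g7=1, giving Y1=1, Y2=1. Observed Y1=0, Y2=1.
Test 1: faults giving observed Y1=0, Y2=1 are {g0 stuck-at-0, g4 stuck-at-0}.
Test 2 (A=0, B=1, C=1, D=1): fault-free g0=1, g1=0, g2=1, g3=0, g4=1, g5=0, g6=0, g7=1 → Y1=1, Y2=1; observed Y1=0, Y2=1. Eliminates g0 stuck-at-0.
Only g4 stuck-at-0 is consistent with every test.

g4 stuck-at-0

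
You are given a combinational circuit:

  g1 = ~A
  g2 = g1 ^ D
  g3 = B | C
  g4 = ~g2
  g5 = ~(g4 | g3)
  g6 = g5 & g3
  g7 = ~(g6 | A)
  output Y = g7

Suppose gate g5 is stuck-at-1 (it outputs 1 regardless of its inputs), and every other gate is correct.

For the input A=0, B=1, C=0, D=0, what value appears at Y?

0

Propagate with g5 forced: g1=1, g2=1, g3=1, g4=0, g5=1 [stuck-at-1], g6=1, g7=0.
So Y = 0. (Without the fault it would be 1.)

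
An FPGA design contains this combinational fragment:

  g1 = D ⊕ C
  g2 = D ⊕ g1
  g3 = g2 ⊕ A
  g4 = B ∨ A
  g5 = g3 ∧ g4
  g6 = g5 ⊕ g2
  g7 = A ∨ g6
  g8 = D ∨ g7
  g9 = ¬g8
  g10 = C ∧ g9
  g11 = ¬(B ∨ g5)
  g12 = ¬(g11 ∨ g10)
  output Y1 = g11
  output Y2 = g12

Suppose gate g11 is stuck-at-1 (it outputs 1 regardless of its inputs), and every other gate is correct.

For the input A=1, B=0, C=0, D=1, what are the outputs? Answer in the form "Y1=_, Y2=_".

Propagate with g11 forced: g1=1, g2=0, g3=1, g4=1, g5=1, g6=1, g7=1, g8=1, g9=0, g10=0, g11=1 [stuck-at-1], g12=0.
So the outputs are Y1=1, Y2=0. (Without the fault they would be Y1=0, Y2=1.)

Y1=1, Y2=0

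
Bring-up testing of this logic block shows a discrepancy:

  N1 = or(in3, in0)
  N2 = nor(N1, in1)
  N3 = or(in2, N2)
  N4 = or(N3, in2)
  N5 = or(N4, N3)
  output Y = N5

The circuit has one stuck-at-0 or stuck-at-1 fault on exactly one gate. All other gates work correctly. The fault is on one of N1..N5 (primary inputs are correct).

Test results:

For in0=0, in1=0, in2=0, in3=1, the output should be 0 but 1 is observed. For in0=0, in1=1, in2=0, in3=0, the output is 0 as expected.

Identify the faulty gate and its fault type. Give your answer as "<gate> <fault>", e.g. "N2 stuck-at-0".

N1 stuck-at-0

Fault-free values for test 1 (in0=0, in1=0, in2=0, in3=1): N1=1, N2=0, N3=0, N4=0, N5=0, giving Y=0. Observed 1.
Test 1: faults giving observed 1 are {N1 stuck-at-0, N2 stuck-at-1, N3 stuck-at-1, N4 stuck-at-1, N5 stuck-at-1}.
Test 2 (in0=0, in1=1, in2=0, in3=0): fault-free N1=0, N2=0, N3=0, N4=0, N5=0 → 0; observed 0. Eliminates N2 stuck-at-1, N3 stuck-at-1, N4 stuck-at-1, N5 stuck-at-1.
Only N1 stuck-at-0 is consistent with every test.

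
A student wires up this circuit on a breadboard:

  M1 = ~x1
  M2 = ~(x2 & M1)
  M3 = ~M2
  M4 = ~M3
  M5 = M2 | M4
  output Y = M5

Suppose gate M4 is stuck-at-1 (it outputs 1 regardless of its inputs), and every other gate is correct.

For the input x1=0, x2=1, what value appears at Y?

Propagate with M4 forced: M1=1, M2=0, M3=1, M4=1 [stuck-at-1], M5=1.
So Y = 1. (Without the fault it would be 0.)

1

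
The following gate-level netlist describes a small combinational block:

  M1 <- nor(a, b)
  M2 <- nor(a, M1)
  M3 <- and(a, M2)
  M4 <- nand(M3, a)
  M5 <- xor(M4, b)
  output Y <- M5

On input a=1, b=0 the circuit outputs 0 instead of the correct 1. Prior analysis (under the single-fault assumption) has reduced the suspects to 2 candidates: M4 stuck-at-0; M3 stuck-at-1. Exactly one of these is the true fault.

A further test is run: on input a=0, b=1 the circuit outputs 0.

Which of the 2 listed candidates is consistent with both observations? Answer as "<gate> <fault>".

Evaluate each candidate on input a=0, b=1:
  M4 stuck-at-0: M1=0, M2=1, M3=0, M4=0 [stuck-at-0], M5=1 → 1 — eliminated
  M3 stuck-at-1: M1=0, M2=1, M3=1 [stuck-at-1], M4=1, M5=0 → 0 — matches
Only M3 stuck-at-1 reproduces the observed 0.

M3 stuck-at-1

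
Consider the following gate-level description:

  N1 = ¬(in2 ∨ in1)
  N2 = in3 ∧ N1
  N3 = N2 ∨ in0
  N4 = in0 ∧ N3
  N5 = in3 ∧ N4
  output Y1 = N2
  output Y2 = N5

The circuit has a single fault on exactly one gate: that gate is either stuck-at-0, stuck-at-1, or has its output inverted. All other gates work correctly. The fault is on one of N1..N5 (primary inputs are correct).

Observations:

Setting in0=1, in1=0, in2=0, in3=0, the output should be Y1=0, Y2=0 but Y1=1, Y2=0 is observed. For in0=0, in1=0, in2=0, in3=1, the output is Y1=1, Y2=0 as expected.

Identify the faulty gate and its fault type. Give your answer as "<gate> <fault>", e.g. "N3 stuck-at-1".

Fault-free values for test 1 (in0=1, in1=0, in2=0, in3=0): N1=1, N2=0, N3=1, N4=1, N5=0, giving Y1=0, Y2=0. Observed Y1=1, Y2=0.
Test 1: faults giving observed Y1=1, Y2=0 are {N2 stuck-at-1, N2 inverted output}.
Test 2 (in0=0, in1=0, in2=0, in3=1): fault-free N1=1, N2=1, N3=1, N4=0, N5=0 → Y1=1, Y2=0; observed Y1=1, Y2=0. Eliminates N2 inverted output.
Only N2 stuck-at-1 is consistent with every test.

N2 stuck-at-1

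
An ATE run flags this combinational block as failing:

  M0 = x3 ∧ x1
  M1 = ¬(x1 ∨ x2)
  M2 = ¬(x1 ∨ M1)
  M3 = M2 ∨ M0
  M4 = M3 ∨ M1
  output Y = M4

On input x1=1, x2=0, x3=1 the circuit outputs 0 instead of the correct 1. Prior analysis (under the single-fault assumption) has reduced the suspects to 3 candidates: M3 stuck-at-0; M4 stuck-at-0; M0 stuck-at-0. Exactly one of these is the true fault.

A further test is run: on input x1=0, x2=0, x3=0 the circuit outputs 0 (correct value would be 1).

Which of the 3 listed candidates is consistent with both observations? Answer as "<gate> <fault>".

Evaluate each candidate on input x1=0, x2=0, x3=0:
  M3 stuck-at-0: M0=0, M1=1, M2=0, M3=0 [stuck-at-0], M4=1 → 1 — eliminated
  M4 stuck-at-0: M0=0, M1=1, M2=0, M3=0, M4=0 [stuck-at-0] → 0 — matches
  M0 stuck-at-0: M0=0 [stuck-at-0], M1=1, M2=0, M3=0, M4=1 → 1 — eliminated
Only M4 stuck-at-0 reproduces the observed 0.

M4 stuck-at-0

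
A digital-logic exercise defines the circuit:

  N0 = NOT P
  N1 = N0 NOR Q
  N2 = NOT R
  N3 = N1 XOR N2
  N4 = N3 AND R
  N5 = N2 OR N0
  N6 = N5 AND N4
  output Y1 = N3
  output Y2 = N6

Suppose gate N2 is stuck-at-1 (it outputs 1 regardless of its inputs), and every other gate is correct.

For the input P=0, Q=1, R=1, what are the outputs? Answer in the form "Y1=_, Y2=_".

Propagate with N2 forced: N0=1, N1=0, N2=1 [stuck-at-1], N3=1, N4=1, N5=1, N6=1.
So the outputs are Y1=1, Y2=1. (Without the fault they would be Y1=0, Y2=0.)

Y1=1, Y2=1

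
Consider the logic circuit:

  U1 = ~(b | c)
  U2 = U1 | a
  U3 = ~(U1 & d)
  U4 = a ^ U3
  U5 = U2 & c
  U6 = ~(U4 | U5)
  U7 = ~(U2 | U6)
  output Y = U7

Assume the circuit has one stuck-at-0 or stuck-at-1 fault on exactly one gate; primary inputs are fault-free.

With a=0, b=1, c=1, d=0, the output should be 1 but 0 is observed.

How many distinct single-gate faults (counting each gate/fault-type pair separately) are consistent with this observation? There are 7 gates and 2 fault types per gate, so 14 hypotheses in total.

6

Fault-free: U1=0, U2=0, U3=1, U4=1, U5=0, U6=0, U7=1 → 1. Observed 0.
  U1 stuck-at-0: output 1 ✗
  U1 stuck-at-1: output 0 ✓
  U2 stuck-at-0: output 1 ✗
  U2 stuck-at-1: output 0 ✓
  U3 stuck-at-0: output 0 ✓
  U3 stuck-at-1: output 1 ✗
  U4 stuck-at-0: output 0 ✓
  U4 stuck-at-1: output 1 ✗
  U5 stuck-at-0: output 1 ✗
  U5 stuck-at-1: output 1 ✗
  U6 stuck-at-0: output 1 ✗
  U6 stuck-at-1: output 0 ✓
  U7 stuck-at-0: output 0 ✓
  U7 stuck-at-1: output 1 ✗
Consistent faults: {U1 stuck-at-1, U2 stuck-at-1, U3 stuck-at-0, U4 stuck-at-0, U6 stuck-at-1, U7 stuck-at-0} — 6 in all.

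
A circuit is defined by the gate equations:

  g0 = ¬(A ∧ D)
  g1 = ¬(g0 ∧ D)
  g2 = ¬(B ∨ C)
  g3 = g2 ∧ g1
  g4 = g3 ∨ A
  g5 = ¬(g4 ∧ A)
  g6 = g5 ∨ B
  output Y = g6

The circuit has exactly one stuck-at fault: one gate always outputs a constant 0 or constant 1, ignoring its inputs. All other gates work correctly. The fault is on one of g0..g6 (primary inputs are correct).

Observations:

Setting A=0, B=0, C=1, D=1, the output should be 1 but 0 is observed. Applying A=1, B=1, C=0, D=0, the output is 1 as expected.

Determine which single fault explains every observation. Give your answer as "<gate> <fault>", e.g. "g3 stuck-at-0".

Fault-free values for test 1 (A=0, B=0, C=1, D=1): g0=1, g1=0, g2=0, g3=0, g4=0, g5=1, g6=1, giving Y=1. Observed 0.
Test 1: faults giving observed 0 are {g5 stuck-at-0, g6 stuck-at-0}.
Test 2 (A=1, B=1, C=0, D=0): fault-free g0=1, g1=1, g2=0, g3=0, g4=1, g5=0, g6=1 → 1; observed 1. Eliminates g6 stuck-at-0.
Only g5 stuck-at-0 is consistent with every test.

g5 stuck-at-0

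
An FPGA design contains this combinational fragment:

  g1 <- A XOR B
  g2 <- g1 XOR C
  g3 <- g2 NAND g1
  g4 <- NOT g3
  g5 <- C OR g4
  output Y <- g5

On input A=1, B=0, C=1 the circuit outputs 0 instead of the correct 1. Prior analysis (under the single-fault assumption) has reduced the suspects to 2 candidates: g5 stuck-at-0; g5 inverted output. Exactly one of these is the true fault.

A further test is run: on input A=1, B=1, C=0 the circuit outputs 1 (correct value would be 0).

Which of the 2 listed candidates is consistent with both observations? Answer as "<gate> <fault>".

g5 inverted output

Evaluate each candidate on input A=1, B=1, C=0:
  g5 stuck-at-0: g1=0, g2=0, g3=1, g4=0, g5=0 [stuck-at-0] → 0 — eliminated
  g5 inverted output: g1=0, g2=0, g3=1, g4=0, g5=1 [inverted output] → 1 — matches
Only g5 inverted output reproduces the observed 1.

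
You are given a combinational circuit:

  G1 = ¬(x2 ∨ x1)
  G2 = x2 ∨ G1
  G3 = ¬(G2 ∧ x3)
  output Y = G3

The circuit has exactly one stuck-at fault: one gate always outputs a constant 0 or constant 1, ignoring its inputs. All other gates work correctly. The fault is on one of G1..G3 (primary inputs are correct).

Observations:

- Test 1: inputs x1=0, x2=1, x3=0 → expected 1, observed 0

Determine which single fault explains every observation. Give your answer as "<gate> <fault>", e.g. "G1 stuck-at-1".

G3 stuck-at-0

Fault-free values for test 1 (x1=0, x2=1, x3=0): G1=0, G2=1, G3=1, giving Y=1. Observed 0.
Test 1: faults giving observed 0 are {G3 stuck-at-0}.
Only G3 stuck-at-0 is consistent with every test.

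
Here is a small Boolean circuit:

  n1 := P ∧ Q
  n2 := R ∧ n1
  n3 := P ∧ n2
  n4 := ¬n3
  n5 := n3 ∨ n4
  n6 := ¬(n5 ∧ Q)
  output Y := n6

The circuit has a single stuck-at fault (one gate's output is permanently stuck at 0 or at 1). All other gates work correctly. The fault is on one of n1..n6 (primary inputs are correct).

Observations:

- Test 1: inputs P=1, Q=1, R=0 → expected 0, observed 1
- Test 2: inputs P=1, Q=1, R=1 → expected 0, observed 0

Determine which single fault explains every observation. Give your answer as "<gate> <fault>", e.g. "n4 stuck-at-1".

Fault-free values for test 1 (P=1, Q=1, R=0): n1=1, n2=0, n3=0, n4=1, n5=1, n6=0, giving Y=0. Observed 1.
Test 1: faults giving observed 1 are {n4 stuck-at-0, n5 stuck-at-0, n6 stuck-at-1}.
Test 2 (P=1, Q=1, R=1): fault-free n1=1, n2=1, n3=1, n4=0, n5=1, n6=0 → 0; observed 0. Eliminates n5 stuck-at-0, n6 stuck-at-1.
Only n4 stuck-at-0 is consistent with every test.

n4 stuck-at-0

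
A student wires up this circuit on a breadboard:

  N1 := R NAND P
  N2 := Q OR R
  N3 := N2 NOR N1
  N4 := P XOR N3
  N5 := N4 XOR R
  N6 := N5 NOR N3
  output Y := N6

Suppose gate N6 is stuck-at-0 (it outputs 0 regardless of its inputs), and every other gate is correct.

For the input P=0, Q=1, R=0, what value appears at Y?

0

Propagate with N6 forced: N1=1, N2=1, N3=0, N4=0, N5=0, N6=0 [stuck-at-0].
So Y = 0. (Without the fault it would be 1.)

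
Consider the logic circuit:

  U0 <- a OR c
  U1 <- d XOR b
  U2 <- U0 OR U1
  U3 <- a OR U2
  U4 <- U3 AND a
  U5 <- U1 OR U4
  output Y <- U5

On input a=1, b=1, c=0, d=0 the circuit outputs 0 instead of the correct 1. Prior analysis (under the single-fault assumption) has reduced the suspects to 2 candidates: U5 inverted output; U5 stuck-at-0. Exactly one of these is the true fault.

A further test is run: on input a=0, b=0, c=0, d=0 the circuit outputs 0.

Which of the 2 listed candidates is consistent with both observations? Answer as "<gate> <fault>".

U5 stuck-at-0

Evaluate each candidate on input a=0, b=0, c=0, d=0:
  U5 inverted output: U0=0, U1=0, U2=0, U3=0, U4=0, U5=1 [inverted output] → 1 — eliminated
  U5 stuck-at-0: U0=0, U1=0, U2=0, U3=0, U4=0, U5=0 [stuck-at-0] → 0 — matches
Only U5 stuck-at-0 reproduces the observed 0.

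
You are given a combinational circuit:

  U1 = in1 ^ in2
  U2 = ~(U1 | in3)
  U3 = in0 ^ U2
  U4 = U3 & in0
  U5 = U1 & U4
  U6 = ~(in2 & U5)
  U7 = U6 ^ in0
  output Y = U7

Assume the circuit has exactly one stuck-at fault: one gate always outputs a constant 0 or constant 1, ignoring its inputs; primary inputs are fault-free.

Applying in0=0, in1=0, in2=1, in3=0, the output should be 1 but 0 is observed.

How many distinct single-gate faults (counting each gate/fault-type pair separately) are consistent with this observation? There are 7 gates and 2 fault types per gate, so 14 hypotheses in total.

Fault-free: U1=1, U2=0, U3=0, U4=0, U5=0, U6=1, U7=1 → 1. Observed 0.
  U1 stuck-at-0: output 1 ✗
  U1 stuck-at-1: output 1 ✗
  U2 stuck-at-0: output 1 ✗
  U2 stuck-at-1: output 1 ✗
  U3 stuck-at-0: output 1 ✗
  U3 stuck-at-1: output 1 ✗
  U4 stuck-at-0: output 1 ✗
  U4 stuck-at-1: output 0 ✓
  U5 stuck-at-0: output 1 ✗
  U5 stuck-at-1: output 0 ✓
  U6 stuck-at-0: output 0 ✓
  U6 stuck-at-1: output 1 ✗
  U7 stuck-at-0: output 0 ✓
  U7 stuck-at-1: output 1 ✗
Consistent faults: {U4 stuck-at-1, U5 stuck-at-1, U6 stuck-at-0, U7 stuck-at-0} — 4 in all.

4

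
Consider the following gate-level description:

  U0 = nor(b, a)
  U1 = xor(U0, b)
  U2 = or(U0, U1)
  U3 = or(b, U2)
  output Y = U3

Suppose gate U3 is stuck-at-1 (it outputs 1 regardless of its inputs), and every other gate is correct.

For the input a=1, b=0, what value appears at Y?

1

Propagate with U3 forced: U0=0, U1=0, U2=0, U3=1 [stuck-at-1].
So Y = 1. (Without the fault it would be 0.)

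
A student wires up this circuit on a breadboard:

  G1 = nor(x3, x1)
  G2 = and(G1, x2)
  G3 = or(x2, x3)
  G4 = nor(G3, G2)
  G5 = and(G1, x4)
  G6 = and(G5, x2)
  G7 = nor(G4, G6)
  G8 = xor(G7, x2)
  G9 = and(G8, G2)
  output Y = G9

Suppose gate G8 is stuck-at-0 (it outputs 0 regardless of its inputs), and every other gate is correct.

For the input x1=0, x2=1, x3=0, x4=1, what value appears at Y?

0

Propagate with G8 forced: G1=1, G2=1, G3=1, G4=0, G5=1, G6=1, G7=0, G8=0 [stuck-at-0], G9=0.
So Y = 0. (Without the fault it would be 1.)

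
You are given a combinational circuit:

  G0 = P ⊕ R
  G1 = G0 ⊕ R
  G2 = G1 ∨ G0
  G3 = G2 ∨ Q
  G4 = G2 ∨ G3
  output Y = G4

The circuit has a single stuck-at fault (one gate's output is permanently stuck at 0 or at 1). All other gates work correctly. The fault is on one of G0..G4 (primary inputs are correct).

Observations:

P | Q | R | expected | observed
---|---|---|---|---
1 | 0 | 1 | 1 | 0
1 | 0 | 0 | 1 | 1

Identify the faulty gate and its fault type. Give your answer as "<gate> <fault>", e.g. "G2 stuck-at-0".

Fault-free values for test 1 (P=1, Q=0, R=1): G0=0, G1=1, G2=1, G3=1, G4=1, giving Y=1. Observed 0.
Test 1: faults giving observed 0 are {G1 stuck-at-0, G2 stuck-at-0, G4 stuck-at-0}.
Test 2 (P=1, Q=0, R=0): fault-free G0=1, G1=1, G2=1, G3=1, G4=1 → 1; observed 1. Eliminates G2 stuck-at-0, G4 stuck-at-0.
Only G1 stuck-at-0 is consistent with every test.

G1 stuck-at-0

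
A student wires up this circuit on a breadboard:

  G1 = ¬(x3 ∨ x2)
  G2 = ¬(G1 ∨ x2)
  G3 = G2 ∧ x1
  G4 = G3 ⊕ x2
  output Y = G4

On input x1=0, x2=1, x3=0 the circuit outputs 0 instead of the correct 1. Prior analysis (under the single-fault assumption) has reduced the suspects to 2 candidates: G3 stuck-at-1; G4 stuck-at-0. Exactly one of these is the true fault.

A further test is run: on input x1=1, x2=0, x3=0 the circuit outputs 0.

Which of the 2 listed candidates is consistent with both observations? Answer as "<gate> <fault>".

G4 stuck-at-0

Evaluate each candidate on input x1=1, x2=0, x3=0:
  G3 stuck-at-1: G1=1, G2=0, G3=1 [stuck-at-1], G4=1 → 1 — eliminated
  G4 stuck-at-0: G1=1, G2=0, G3=0, G4=0 [stuck-at-0] → 0 — matches
Only G4 stuck-at-0 reproduces the observed 0.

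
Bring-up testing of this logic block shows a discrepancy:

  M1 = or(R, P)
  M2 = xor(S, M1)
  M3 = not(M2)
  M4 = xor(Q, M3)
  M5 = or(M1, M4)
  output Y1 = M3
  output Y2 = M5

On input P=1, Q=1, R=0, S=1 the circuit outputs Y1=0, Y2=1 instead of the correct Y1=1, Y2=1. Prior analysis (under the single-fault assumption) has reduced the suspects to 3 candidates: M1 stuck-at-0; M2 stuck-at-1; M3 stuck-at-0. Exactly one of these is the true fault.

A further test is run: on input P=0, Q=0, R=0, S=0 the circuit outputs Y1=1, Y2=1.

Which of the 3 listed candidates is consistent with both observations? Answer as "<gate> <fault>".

Evaluate each candidate on input P=0, Q=0, R=0, S=0:
  M1 stuck-at-0: M1=0 [stuck-at-0], M2=0, M3=1, M4=1, M5=1 → Y1=1, Y2=1 — matches
  M2 stuck-at-1: M1=0, M2=1 [stuck-at-1], M3=0, M4=0, M5=0 → Y1=0, Y2=0 — eliminated
  M3 stuck-at-0: M1=0, M2=0, M3=0 [stuck-at-0], M4=0, M5=0 → Y1=0, Y2=0 — eliminated
Only M1 stuck-at-0 reproduces the observed Y1=1, Y2=1.

M1 stuck-at-0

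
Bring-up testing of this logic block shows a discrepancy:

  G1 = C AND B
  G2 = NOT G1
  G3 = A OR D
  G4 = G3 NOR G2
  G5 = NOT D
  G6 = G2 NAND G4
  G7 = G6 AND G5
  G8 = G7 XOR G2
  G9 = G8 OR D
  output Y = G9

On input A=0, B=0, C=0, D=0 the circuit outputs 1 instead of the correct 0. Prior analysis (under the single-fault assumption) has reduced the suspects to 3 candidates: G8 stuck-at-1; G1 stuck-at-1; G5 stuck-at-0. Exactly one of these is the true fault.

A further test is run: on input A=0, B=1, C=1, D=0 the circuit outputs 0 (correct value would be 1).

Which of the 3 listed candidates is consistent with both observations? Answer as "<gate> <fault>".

G5 stuck-at-0

Evaluate each candidate on input A=0, B=1, C=1, D=0:
  G8 stuck-at-1: G1=1, G2=0, G3=0, G4=1, G5=1, G6=1, G7=1, G8=1 [stuck-at-1], G9=1 → 1 — eliminated
  G1 stuck-at-1: G1=1 [stuck-at-1], G2=0, G3=0, G4=1, G5=1, G6=1, G7=1, G8=1, G9=1 → 1 — eliminated
  G5 stuck-at-0: G1=1, G2=0, G3=0, G4=1, G5=0 [stuck-at-0], G6=1, G7=0, G8=0, G9=0 → 0 — matches
Only G5 stuck-at-0 reproduces the observed 0.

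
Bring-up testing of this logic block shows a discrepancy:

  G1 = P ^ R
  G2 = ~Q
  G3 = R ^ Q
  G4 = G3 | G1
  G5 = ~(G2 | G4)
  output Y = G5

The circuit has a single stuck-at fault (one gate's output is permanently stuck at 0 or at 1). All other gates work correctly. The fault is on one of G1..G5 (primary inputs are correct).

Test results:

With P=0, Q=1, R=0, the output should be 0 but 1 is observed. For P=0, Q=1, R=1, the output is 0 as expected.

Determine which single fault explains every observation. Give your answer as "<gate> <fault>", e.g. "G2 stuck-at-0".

Fault-free values for test 1 (P=0, Q=1, R=0): G1=0, G2=0, G3=1, G4=1, G5=0, giving Y=0. Observed 1.
Test 1: faults giving observed 1 are {G3 stuck-at-0, G4 stuck-at-0, G5 stuck-at-1}.
Test 2 (P=0, Q=1, R=1): fault-free G1=1, G2=0, G3=0, G4=1, G5=0 → 0; observed 0. Eliminates G4 stuck-at-0, G5 stuck-at-1.
Only G3 stuck-at-0 is consistent with every test.

G3 stuck-at-0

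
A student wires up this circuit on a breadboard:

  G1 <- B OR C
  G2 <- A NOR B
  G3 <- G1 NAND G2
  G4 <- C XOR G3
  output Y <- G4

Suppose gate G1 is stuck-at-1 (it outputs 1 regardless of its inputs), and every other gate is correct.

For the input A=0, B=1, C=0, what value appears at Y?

Propagate with G1 forced: G1=1 [stuck-at-1], G2=0, G3=1, G4=1.
So Y = 1. (Same as the fault-free value — the fault is masked on this input.)

1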